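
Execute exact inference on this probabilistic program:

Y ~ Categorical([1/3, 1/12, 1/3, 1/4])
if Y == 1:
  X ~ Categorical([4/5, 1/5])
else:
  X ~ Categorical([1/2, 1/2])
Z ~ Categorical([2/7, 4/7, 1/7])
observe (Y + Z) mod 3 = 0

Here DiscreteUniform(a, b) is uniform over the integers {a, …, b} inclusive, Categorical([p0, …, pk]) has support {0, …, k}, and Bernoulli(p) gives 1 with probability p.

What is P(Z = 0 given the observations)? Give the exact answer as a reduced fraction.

P(Z = 0 | obs) = 14/31

Enumerate traces; 8 have nonzero weight after conditioning:
  (Y=0, X=0, Z=0) weight 1/21
  (Y=0, X=1, Z=0) weight 1/21
  (Y=1, X=0, Z=2) weight 1/105
  (Y=1, X=1, Z=2) weight 1/420
  (Y=2, X=0, Z=1) weight 2/21
  (Y=2, X=1, Z=1) weight 2/21
  (Y=3, X=0, Z=0) weight 1/28
  (Y=3, X=1, Z=0) weight 1/28
Group by Z:
  weight(Z=0) = 1/6
  weight(Z=1) = 4/21
  weight(Z=2) = 1/84
Total weight = 1/6 + 4/21 + 1/84 = 31/84
P(Z=0 | obs) = 1/6 / 31/84 = 14/31
P(Z=1 | obs) = 4/21 / 31/84 = 16/31
P(Z=2 | obs) = 1/84 / 31/84 = 1/31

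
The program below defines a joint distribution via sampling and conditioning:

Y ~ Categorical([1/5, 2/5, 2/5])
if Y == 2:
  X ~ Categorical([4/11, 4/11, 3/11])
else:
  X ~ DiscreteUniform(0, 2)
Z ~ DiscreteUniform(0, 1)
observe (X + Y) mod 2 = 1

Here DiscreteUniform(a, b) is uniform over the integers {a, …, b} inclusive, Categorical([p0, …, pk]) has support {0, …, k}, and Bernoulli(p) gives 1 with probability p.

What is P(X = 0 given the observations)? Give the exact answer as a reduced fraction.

Enumerate traces; 8 have nonzero weight after conditioning:
  (Y=0, X=1, Z=0) weight 1/30
  (Y=0, X=1, Z=1) weight 1/30
  (Y=1, X=0, Z=0) weight 1/15
  (Y=1, X=0, Z=1) weight 1/15
  (Y=1, X=2, Z=0) weight 1/15
  (Y=1, X=2, Z=1) weight 1/15
  (Y=2, X=1, Z=0) weight 4/55
  (Y=2, X=1, Z=1) weight 4/55
Group by X:
  weight(X=0) = 2/15
  weight(X=1) = 7/33
  weight(X=2) = 2/15
Total weight = 2/15 + 7/33 + 2/15 = 79/165
P(X=0 | obs) = 2/15 / 79/165 = 22/79
P(X=1 | obs) = 7/33 / 79/165 = 35/79
P(X=2 | obs) = 2/15 / 79/165 = 22/79

P(X = 0 | obs) = 22/79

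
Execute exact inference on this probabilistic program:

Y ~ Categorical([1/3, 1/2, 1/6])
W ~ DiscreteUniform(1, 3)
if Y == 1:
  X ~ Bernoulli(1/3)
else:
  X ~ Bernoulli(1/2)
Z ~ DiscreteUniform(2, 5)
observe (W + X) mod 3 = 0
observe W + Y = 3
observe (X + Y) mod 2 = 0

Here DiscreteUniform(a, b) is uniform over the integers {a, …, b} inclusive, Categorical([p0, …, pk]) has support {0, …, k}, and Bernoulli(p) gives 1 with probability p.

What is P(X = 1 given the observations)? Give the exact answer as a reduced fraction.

Enumerate traces; 8 have nonzero weight after conditioning:
  (Y=0, W=3, X=0, Z=2) weight 1/72
  (Y=0, W=3, X=0, Z=3) weight 1/72
  (Y=0, W=3, X=0, Z=4) weight 1/72
  (Y=0, W=3, X=0, Z=5) weight 1/72
  (Y=1, W=2, X=1, Z=2) weight 1/72
  (Y=1, W=2, X=1, Z=3) weight 1/72
  (Y=1, W=2, X=1, Z=4) weight 1/72
  (Y=1, W=2, X=1, Z=5) weight 1/72
Group by X:
  weight(X=0) = 1/18
  weight(X=1) = 1/18
Total weight = 1/18 + 1/18 = 1/9
P(X=0 | obs) = 1/18 / 1/9 = 1/2
P(X=1 | obs) = 1/18 / 1/9 = 1/2

P(X = 1 | obs) = 1/2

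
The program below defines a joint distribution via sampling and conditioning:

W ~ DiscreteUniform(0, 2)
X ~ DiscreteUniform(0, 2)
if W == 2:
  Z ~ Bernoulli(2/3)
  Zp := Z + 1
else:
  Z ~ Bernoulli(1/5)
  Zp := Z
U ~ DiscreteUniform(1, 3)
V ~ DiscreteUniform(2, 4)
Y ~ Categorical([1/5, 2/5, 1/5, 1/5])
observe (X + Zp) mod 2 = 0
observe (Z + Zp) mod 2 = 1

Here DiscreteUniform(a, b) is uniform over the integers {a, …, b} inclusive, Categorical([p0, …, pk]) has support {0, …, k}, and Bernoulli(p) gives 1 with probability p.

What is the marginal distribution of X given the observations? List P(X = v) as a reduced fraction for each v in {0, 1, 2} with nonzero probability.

P(X=0) = 2/5, P(X=1) = 1/5, P(X=2) = 2/5

Enumerate traces; 108 have nonzero weight after conditioning:
  (W=2, X=0, Z=1, U=1, V=2, Y=0) weight 2/1215
  (W=2, X=0, Z=1, U=1, V=2, Y=1) weight 4/1215
  (W=2, X=0, Z=1, U=1, V=2, Y=2) weight 2/1215
  (W=2, X=0, Z=1, U=1, V=2, Y=3) weight 2/1215
  (W=2, X=0, Z=1, U=1, V=3, Y=0) weight 2/1215
  (W=2, X=0, Z=1, U=1, V=3, Y=1) weight 4/1215
  (W=2, X=0, Z=1, U=1, V=3, Y=2) weight 2/1215
  (W=2, X=0, Z=1, U=1, V=3, Y=3) weight 2/1215
  (W=2, X=1, Z=0, U=1, V=2, Y=0) weight 1/1215
  (W=2, X=2, Z=1, U=1, V=2, Y=0) weight 2/1215
  … 98 more
Group by X:
  weight(X=0) = 2/27
  weight(X=1) = 1/27
  weight(X=2) = 2/27
Total weight = 2/27 + 1/27 + 2/27 = 5/27
P(X=0 | obs) = 2/27 / 5/27 = 2/5
P(X=1 | obs) = 1/27 / 5/27 = 1/5
P(X=2 | obs) = 2/27 / 5/27 = 2/5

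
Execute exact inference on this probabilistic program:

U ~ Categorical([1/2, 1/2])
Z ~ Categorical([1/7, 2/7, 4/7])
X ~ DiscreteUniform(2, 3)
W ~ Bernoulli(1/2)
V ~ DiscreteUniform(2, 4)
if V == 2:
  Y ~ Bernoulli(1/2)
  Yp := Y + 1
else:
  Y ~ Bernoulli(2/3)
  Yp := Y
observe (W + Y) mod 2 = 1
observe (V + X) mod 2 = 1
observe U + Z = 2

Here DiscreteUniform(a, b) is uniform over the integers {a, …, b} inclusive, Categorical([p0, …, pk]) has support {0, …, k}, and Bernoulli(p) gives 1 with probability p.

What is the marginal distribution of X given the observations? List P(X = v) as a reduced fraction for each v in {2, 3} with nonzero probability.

P(X=2) = 1/3, P(X=3) = 2/3

Enumerate traces; 12 have nonzero weight after conditioning:
  (U=0, Z=2, X=2, W=0, V=3, Y=1) weight 1/63
  (U=0, Z=2, X=2, W=1, V=3, Y=0) weight 1/126
  (U=0, Z=2, X=3, W=0, V=2, Y=1) weight 1/84
  (U=0, Z=2, X=3, W=0, V=4, Y=1) weight 1/63
  (U=0, Z=2, X=3, W=1, V=2, Y=0) weight 1/84
  (U=0, Z=2, X=3, W=1, V=4, Y=0) weight 1/126
  (U=1, Z=1, X=2, W=0, V=3, Y=1) weight 1/126
  (U=1, Z=1, X=2, W=1, V=3, Y=0) weight 1/252
  … 4 more
Group by X:
  weight(X=2) = 1/28
  weight(X=3) = 1/14
Total weight = 1/28 + 1/14 = 3/28
P(X=2 | obs) = 1/28 / 3/28 = 1/3
P(X=3 | obs) = 1/14 / 3/28 = 2/3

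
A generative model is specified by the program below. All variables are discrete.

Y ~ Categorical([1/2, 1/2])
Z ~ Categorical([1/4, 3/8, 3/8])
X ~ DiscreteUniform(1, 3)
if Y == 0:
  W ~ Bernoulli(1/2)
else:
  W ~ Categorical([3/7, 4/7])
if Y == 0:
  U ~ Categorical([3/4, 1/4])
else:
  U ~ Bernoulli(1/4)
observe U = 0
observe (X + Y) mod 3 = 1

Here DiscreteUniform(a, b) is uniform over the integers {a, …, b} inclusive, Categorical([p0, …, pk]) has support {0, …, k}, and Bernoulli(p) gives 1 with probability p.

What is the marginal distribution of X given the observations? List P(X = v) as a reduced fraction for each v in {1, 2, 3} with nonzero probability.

Enumerate traces; 12 have nonzero weight after conditioning:
  (Y=0, Z=0, X=1, W=0, U=0) weight 1/64
  (Y=0, Z=0, X=1, W=1, U=0) weight 1/64
  (Y=0, Z=1, X=1, W=0, U=0) weight 3/128
  (Y=0, Z=1, X=1, W=1, U=0) weight 3/128
  (Y=0, Z=2, X=1, W=0, U=0) weight 3/128
  (Y=0, Z=2, X=1, W=1, U=0) weight 3/128
  (Y=1, Z=0, X=3, W=0, U=0) weight 3/224
  (Y=1, Z=0, X=3, W=1, U=0) weight 1/56
  … 4 more
Group by X:
  weight(X=1) = 1/8
  weight(X=3) = 1/8
Total weight = 1/8 + 1/8 = 1/4
P(X=1 | obs) = 1/8 / 1/4 = 1/2
P(X=3 | obs) = 1/8 / 1/4 = 1/2

P(X=1) = 1/2, P(X=3) = 1/2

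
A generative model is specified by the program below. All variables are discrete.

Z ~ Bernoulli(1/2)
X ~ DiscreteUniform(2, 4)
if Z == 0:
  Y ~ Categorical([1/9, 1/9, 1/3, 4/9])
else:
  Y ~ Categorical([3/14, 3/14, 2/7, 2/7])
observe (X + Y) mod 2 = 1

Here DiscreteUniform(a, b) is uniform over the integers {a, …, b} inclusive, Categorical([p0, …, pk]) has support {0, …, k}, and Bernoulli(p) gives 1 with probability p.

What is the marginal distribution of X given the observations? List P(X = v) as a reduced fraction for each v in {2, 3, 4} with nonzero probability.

P(X=2) = 19/55, P(X=3) = 17/55, P(X=4) = 19/55

Enumerate traces; 12 have nonzero weight after conditioning:
  (Z=0, X=2, Y=1) weight 1/54
  (Z=0, X=2, Y=3) weight 2/27
  (Z=0, X=3, Y=0) weight 1/54
  (Z=0, X=3, Y=2) weight 1/18
  (Z=0, X=4, Y=1) weight 1/54
  (Z=0, X=4, Y=3) weight 2/27
  (Z=1, X=2, Y=1) weight 1/28
  (Z=1, X=2, Y=3) weight 1/21
  … 4 more
Group by X:
  weight(X=2) = 19/108
  weight(X=3) = 17/108
  weight(X=4) = 19/108
Total weight = 19/108 + 17/108 + 19/108 = 55/108
P(X=2 | obs) = 19/108 / 55/108 = 19/55
P(X=3 | obs) = 17/108 / 55/108 = 17/55
P(X=4 | obs) = 19/108 / 55/108 = 19/55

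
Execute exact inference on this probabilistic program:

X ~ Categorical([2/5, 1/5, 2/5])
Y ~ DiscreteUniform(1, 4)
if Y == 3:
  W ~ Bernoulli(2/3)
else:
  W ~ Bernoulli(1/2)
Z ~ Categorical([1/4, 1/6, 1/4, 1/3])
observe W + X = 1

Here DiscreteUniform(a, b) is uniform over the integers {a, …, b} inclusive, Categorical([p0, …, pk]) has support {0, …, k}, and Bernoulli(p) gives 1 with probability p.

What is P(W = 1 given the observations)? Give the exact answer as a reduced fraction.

P(W = 1 | obs) = 26/37

Enumerate traces; 32 have nonzero weight after conditioning:
  (X=0, Y=1, W=1, Z=0) weight 1/80
  (X=0, Y=1, W=1, Z=1) weight 1/120
  (X=0, Y=1, W=1, Z=2) weight 1/80
  (X=0, Y=1, W=1, Z=3) weight 1/60
  (X=0, Y=2, W=1, Z=0) weight 1/80
  (X=0, Y=2, W=1, Z=1) weight 1/120
  (X=0, Y=2, W=1, Z=2) weight 1/80
  (X=0, Y=2, W=1, Z=3) weight 1/60
  (X=1, Y=1, W=0, Z=0) weight 1/160
  … 23 more
Group by W:
  weight(W=0) = 11/120
  weight(W=1) = 13/60
Total weight = 11/120 + 13/60 = 37/120
P(W=0 | obs) = 11/120 / 37/120 = 11/37
P(W=1 | obs) = 13/60 / 37/120 = 26/37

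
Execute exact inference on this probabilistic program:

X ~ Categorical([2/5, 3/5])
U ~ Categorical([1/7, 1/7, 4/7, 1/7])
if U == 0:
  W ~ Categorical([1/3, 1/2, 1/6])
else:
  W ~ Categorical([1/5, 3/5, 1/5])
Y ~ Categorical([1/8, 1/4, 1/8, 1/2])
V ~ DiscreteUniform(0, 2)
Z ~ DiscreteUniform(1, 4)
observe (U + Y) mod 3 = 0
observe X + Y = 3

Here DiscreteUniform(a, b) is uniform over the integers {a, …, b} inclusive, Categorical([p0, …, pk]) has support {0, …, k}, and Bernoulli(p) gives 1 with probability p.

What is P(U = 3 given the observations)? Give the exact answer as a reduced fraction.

P(U = 3 | obs) = 8/19

Enumerate traces; 108 have nonzero weight after conditioning:
  (X=0, U=0, W=0, Y=3, V=0, Z=1) weight 1/1260
  (X=0, U=0, W=0, Y=3, V=0, Z=2) weight 1/1260
  (X=0, U=0, W=0, Y=3, V=0, Z=3) weight 1/1260
  (X=0, U=0, W=0, Y=3, V=0, Z=4) weight 1/1260
  (X=0, U=0, W=0, Y=3, V=1, Z=1) weight 1/1260
  (X=0, U=0, W=0, Y=3, V=1, Z=2) weight 1/1260
  (X=0, U=0, W=0, Y=3, V=1, Z=3) weight 1/1260
  (X=0, U=0, W=0, Y=3, V=1, Z=4) weight 1/1260
  (X=0, U=3, W=0, Y=3, V=0, Z=1) weight 1/2100
  (X=1, U=1, W=0, Y=2, V=0, Z=1) weight 1/5600
  … 98 more
Group by U:
  weight(U=0) = 1/35
  weight(U=1) = 3/280
  weight(U=3) = 1/35
Total weight = 1/35 + 3/280 + 1/35 = 19/280
P(U=0 | obs) = 1/35 / 19/280 = 8/19
P(U=1 | obs) = 3/280 / 19/280 = 3/19
P(U=3 | obs) = 1/35 / 19/280 = 8/19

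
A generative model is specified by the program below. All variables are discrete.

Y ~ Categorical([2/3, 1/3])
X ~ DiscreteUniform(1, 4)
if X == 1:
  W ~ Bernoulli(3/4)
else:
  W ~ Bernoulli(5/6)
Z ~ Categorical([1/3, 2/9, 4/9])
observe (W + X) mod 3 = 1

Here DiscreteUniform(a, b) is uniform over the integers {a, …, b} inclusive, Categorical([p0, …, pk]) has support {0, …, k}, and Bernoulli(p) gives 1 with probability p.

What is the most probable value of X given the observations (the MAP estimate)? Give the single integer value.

Enumerate traces; 18 have nonzero weight after conditioning:
  (Y=0, X=1, W=0, Z=0) weight 1/72
  (Y=0, X=1, W=0, Z=1) weight 1/108
  (Y=0, X=1, W=0, Z=2) weight 1/54
  (Y=0, X=3, W=1, Z=0) weight 5/108
  (Y=0, X=3, W=1, Z=1) weight 5/162
  (Y=0, X=3, W=1, Z=2) weight 5/81
  (Y=0, X=4, W=0, Z=0) weight 1/108
  (Y=0, X=4, W=0, Z=1) weight 1/162
  … 10 more
Group by X:
  weight(X=1) = 1/16
  weight(X=3) = 5/24
  weight(X=4) = 1/24
Total weight = 1/16 + 5/24 + 1/24 = 5/16
P(X=1 | obs) = 1/16 / 5/16 = 1/5
P(X=3 | obs) = 5/24 / 5/16 = 2/3
P(X=4 | obs) = 1/24 / 5/16 = 2/15
argmax = 3

argmax_v P(X = v | obs) = 3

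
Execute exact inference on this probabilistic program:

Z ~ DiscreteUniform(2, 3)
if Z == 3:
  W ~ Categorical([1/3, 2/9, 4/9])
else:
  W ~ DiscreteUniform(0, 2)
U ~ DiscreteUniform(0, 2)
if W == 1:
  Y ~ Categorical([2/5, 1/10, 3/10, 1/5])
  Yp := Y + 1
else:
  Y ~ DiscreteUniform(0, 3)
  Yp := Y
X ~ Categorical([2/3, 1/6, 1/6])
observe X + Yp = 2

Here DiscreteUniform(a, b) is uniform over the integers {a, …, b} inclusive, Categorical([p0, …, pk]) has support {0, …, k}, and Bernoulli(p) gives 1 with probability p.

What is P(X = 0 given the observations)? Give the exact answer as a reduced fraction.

P(X = 0 | obs) = 30/47

Enumerate traces; 48 have nonzero weight after conditioning:
  (Z=2, W=0, U=0, Y=0, X=2) weight 1/432
  (Z=2, W=0, U=0, Y=1, X=1) weight 1/432
  (Z=2, W=0, U=0, Y=2, X=0) weight 1/108
  (Z=2, W=0, U=1, Y=0, X=2) weight 1/432
  (Z=2, W=0, U=1, Y=1, X=1) weight 1/432
  (Z=2, W=0, U=1, Y=2, X=0) weight 1/108
  (Z=2, W=0, U=2, Y=0, X=2) weight 1/432
  (Z=2, W=0, U=2, Y=1, X=1) weight 1/432
  … 40 more
Group by X:
  weight(X=0) = 5/36
  weight(X=1) = 7/144
  weight(X=2) = 13/432
Total weight = 5/36 + 7/144 + 13/432 = 47/216
P(X=0 | obs) = 5/36 / 47/216 = 30/47
P(X=1 | obs) = 7/144 / 47/216 = 21/94
P(X=2 | obs) = 13/432 / 47/216 = 13/94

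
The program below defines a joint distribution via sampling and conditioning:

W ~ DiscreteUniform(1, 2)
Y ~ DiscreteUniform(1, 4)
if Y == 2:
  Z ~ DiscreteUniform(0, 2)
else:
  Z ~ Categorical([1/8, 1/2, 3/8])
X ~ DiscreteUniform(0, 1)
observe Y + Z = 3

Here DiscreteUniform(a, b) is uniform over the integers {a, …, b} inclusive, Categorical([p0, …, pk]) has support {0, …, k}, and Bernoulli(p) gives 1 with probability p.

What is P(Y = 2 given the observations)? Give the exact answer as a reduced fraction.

P(Y = 2 | obs) = 2/5

Enumerate traces; 12 have nonzero weight after conditioning:
  (W=1, Y=1, Z=2, X=0) weight 3/128
  (W=1, Y=1, Z=2, X=1) weight 3/128
  (W=1, Y=2, Z=1, X=0) weight 1/48
  (W=1, Y=2, Z=1, X=1) weight 1/48
  (W=1, Y=3, Z=0, X=0) weight 1/128
  (W=1, Y=3, Z=0, X=1) weight 1/128
  (W=2, Y=1, Z=2, X=0) weight 3/128
  (W=2, Y=1, Z=2, X=1) weight 3/128
  … 4 more
Group by Y:
  weight(Y=1) = 3/32
  weight(Y=2) = 1/12
  weight(Y=3) = 1/32
Total weight = 3/32 + 1/12 + 1/32 = 5/24
P(Y=1 | obs) = 3/32 / 5/24 = 9/20
P(Y=2 | obs) = 1/12 / 5/24 = 2/5
P(Y=3 | obs) = 1/32 / 5/24 = 3/20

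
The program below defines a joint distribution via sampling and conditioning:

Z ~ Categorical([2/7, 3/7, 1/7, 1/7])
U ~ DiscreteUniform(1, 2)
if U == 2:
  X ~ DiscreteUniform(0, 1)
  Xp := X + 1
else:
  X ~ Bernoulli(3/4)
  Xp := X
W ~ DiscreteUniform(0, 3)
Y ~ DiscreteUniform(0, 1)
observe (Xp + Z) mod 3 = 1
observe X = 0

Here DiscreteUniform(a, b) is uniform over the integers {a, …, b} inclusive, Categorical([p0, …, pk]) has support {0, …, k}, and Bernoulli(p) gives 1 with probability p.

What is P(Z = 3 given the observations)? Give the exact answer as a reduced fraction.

Enumerate traces; 24 have nonzero weight after conditioning:
  (Z=0, U=2, X=0, W=0, Y=0) weight 1/112
  (Z=0, U=2, X=0, W=0, Y=1) weight 1/112
  (Z=0, U=2, X=0, W=1, Y=0) weight 1/112
  (Z=0, U=2, X=0, W=1, Y=1) weight 1/112
  (Z=0, U=2, X=0, W=2, Y=0) weight 1/112
  (Z=0, U=2, X=0, W=2, Y=1) weight 1/112
  (Z=0, U=2, X=0, W=3, Y=0) weight 1/112
  (Z=0, U=2, X=0, W=3, Y=1) weight 1/112
  (Z=1, U=1, X=0, W=0, Y=0) weight 3/448
  (Z=3, U=2, X=0, W=0, Y=0) weight 1/224
  … 14 more
Group by Z:
  weight(Z=0) = 1/14
  weight(Z=1) = 3/56
  weight(Z=3) = 1/28
Total weight = 1/14 + 3/56 + 1/28 = 9/56
P(Z=0 | obs) = 1/14 / 9/56 = 4/9
P(Z=1 | obs) = 3/56 / 9/56 = 1/3
P(Z=3 | obs) = 1/28 / 9/56 = 2/9

P(Z = 3 | obs) = 2/9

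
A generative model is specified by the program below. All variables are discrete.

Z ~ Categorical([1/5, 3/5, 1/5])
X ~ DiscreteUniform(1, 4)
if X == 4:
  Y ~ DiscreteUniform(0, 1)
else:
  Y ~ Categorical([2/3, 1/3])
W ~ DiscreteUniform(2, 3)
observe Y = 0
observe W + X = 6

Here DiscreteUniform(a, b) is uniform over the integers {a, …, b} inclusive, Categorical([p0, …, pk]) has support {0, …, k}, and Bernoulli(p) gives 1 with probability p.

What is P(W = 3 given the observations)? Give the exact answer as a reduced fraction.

P(W = 3 | obs) = 4/7

Enumerate traces; 6 have nonzero weight after conditioning:
  (Z=0, X=3, Y=0, W=3) weight 1/60
  (Z=0, X=4, Y=0, W=2) weight 1/80
  (Z=1, X=3, Y=0, W=3) weight 1/20
  (Z=1, X=4, Y=0, W=2) weight 3/80
  (Z=2, X=3, Y=0, W=3) weight 1/60
  (Z=2, X=4, Y=0, W=2) weight 1/80
Group by W:
  weight(W=2) = 1/16
  weight(W=3) = 1/12
Total weight = 1/16 + 1/12 = 7/48
P(W=2 | obs) = 1/16 / 7/48 = 3/7
P(W=3 | obs) = 1/12 / 7/48 = 4/7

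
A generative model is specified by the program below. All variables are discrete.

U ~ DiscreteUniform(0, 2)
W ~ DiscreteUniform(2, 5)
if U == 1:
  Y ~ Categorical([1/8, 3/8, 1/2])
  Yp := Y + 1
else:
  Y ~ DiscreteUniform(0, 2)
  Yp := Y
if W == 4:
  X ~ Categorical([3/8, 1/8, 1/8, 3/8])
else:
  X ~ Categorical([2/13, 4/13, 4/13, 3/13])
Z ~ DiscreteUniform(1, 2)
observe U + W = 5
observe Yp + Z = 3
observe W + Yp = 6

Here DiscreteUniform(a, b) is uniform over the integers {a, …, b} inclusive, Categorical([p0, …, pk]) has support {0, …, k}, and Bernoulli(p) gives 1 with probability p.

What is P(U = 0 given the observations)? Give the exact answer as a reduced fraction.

Enumerate traces; 8 have nonzero weight after conditioning:
  (U=0, W=5, Y=1, X=0, Z=2) weight 1/468
  (U=0, W=5, Y=1, X=1, Z=2) weight 1/234
  (U=0, W=5, Y=1, X=2, Z=2) weight 1/234
  (U=0, W=5, Y=1, X=3, Z=2) weight 1/312
  (U=1, W=4, Y=1, X=0, Z=1) weight 3/512
  (U=1, W=4, Y=1, X=1, Z=1) weight 1/512
  (U=1, W=4, Y=1, X=2, Z=1) weight 1/512
  (U=1, W=4, Y=1, X=3, Z=1) weight 3/512
Group by U:
  weight(U=0) = 1/72
  weight(U=1) = 1/64
Total weight = 1/72 + 1/64 = 17/576
P(U=0 | obs) = 1/72 / 17/576 = 8/17
P(U=1 | obs) = 1/64 / 17/576 = 9/17

P(U = 0 | obs) = 8/17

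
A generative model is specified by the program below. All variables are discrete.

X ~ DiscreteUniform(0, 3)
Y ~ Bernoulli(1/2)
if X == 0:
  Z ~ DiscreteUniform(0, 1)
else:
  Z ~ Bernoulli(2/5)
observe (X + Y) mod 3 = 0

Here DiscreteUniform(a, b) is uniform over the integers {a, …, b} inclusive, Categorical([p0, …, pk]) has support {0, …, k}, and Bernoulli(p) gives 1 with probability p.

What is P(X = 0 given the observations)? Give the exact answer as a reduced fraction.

P(X = 0 | obs) = 1/3

Enumerate traces; 6 have nonzero weight after conditioning:
  (X=0, Y=0, Z=0) weight 1/16
  (X=0, Y=0, Z=1) weight 1/16
  (X=2, Y=1, Z=0) weight 3/40
  (X=2, Y=1, Z=1) weight 1/20
  (X=3, Y=0, Z=0) weight 3/40
  (X=3, Y=0, Z=1) weight 1/20
Group by X:
  weight(X=0) = 1/8
  weight(X=2) = 1/8
  weight(X=3) = 1/8
Total weight = 1/8 + 1/8 + 1/8 = 3/8
P(X=0 | obs) = 1/8 / 3/8 = 1/3
P(X=2 | obs) = 1/8 / 3/8 = 1/3
P(X=3 | obs) = 1/8 / 3/8 = 1/3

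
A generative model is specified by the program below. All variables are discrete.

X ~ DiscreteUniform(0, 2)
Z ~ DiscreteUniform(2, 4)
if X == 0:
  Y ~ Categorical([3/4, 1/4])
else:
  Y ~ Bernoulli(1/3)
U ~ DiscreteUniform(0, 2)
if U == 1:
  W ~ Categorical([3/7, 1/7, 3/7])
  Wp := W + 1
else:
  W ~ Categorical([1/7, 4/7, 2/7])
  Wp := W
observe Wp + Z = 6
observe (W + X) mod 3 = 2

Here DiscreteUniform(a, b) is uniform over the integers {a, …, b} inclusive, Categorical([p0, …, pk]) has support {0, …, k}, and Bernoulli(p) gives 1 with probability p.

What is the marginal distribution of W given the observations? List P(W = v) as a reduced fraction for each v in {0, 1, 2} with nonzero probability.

P(W=1) = 1/8, P(W=2) = 7/8

Enumerate traces; 8 have nonzero weight after conditioning:
  (X=0, Z=3, Y=0, U=1, W=2) weight 1/84
  (X=0, Z=3, Y=1, U=1, W=2) weight 1/252
  (X=0, Z=4, Y=0, U=0, W=2) weight 1/126
  (X=0, Z=4, Y=0, U=2, W=2) weight 1/126
  (X=0, Z=4, Y=1, U=0, W=2) weight 1/378
  (X=0, Z=4, Y=1, U=2, W=2) weight 1/378
  (X=1, Z=4, Y=0, U=1, W=1) weight 2/567
  (X=1, Z=4, Y=1, U=1, W=1) weight 1/567
Group by W:
  weight(W=1) = 1/189
  weight(W=2) = 1/27
Total weight = 1/189 + 1/27 = 8/189
P(W=1 | obs) = 1/189 / 8/189 = 1/8
P(W=2 | obs) = 1/27 / 8/189 = 7/8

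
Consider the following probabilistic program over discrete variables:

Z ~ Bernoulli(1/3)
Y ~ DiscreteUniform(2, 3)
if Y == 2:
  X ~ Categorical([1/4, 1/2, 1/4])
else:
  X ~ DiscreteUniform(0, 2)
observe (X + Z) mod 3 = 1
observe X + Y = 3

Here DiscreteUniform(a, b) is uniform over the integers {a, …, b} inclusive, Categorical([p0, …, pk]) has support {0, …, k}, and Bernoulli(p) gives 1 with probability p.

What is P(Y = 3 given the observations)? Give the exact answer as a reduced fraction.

P(Y = 3 | obs) = 1/4

Enumerate traces; 2 have nonzero weight after conditioning:
  (Z=0, Y=2, X=1) weight 1/6
  (Z=1, Y=3, X=0) weight 1/18
Group by Y:
  weight(Y=2) = 1/6
  weight(Y=3) = 1/18
Total weight = 1/6 + 1/18 = 2/9
P(Y=2 | obs) = 1/6 / 2/9 = 3/4
P(Y=3 | obs) = 1/18 / 2/9 = 1/4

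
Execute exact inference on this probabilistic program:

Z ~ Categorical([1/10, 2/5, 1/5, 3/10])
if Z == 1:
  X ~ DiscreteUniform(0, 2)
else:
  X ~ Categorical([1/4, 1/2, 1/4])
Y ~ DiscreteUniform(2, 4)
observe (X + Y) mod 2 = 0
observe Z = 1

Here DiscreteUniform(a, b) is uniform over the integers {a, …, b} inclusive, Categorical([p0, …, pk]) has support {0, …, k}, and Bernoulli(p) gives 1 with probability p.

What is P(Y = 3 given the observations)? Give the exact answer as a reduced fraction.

P(Y = 3 | obs) = 1/5

Enumerate traces; 5 have nonzero weight after conditioning:
  (Z=1, X=0, Y=2) weight 2/45
  (Z=1, X=0, Y=4) weight 2/45
  (Z=1, X=1, Y=3) weight 2/45
  (Z=1, X=2, Y=2) weight 2/45
  (Z=1, X=2, Y=4) weight 2/45
Group by Y:
  weight(Y=2) = 4/45
  weight(Y=3) = 2/45
  weight(Y=4) = 4/45
Total weight = 4/45 + 2/45 + 4/45 = 2/9
P(Y=2 | obs) = 4/45 / 2/9 = 2/5
P(Y=3 | obs) = 2/45 / 2/9 = 1/5
P(Y=4 | obs) = 4/45 / 2/9 = 2/5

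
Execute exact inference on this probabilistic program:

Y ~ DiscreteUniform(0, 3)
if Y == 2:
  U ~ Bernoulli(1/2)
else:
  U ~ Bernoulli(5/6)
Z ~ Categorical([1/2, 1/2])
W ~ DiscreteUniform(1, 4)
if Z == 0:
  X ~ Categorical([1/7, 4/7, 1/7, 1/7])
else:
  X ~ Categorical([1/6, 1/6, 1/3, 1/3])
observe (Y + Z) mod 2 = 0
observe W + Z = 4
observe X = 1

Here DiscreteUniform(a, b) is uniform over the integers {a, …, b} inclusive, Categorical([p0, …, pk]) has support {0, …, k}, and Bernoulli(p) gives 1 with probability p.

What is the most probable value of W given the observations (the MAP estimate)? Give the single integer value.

argmax_v P(W = v | obs) = 4

Enumerate traces; 8 have nonzero weight after conditioning:
  (Y=0, U=0, Z=0, W=4, X=1) weight 1/336
  (Y=0, U=1, Z=0, W=4, X=1) weight 5/336
  (Y=1, U=0, Z=1, W=3, X=1) weight 1/1152
  (Y=1, U=1, Z=1, W=3, X=1) weight 5/1152
  (Y=2, U=0, Z=0, W=4, X=1) weight 1/112
  (Y=2, U=1, Z=0, W=4, X=1) weight 1/112
  (Y=3, U=0, Z=1, W=3, X=1) weight 1/1152
  (Y=3, U=1, Z=1, W=3, X=1) weight 5/1152
Group by W:
  weight(W=3) = 1/96
  weight(W=4) = 1/28
Total weight = 1/96 + 1/28 = 31/672
P(W=3 | obs) = 1/96 / 31/672 = 7/31
P(W=4 | obs) = 1/28 / 31/672 = 24/31
argmax = 4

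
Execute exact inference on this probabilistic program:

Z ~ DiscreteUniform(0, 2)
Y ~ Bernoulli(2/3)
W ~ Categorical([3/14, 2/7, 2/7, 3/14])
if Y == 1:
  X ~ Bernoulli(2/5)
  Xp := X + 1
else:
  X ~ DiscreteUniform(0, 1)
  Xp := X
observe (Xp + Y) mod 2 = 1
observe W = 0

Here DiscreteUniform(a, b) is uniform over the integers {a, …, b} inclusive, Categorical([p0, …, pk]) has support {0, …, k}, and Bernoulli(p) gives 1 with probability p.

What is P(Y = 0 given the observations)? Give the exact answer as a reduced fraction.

P(Y = 0 | obs) = 5/13

Enumerate traces; 6 have nonzero weight after conditioning:
  (Z=0, Y=0, W=0, X=1) weight 1/84
  (Z=0, Y=1, W=0, X=1) weight 2/105
  (Z=1, Y=0, W=0, X=1) weight 1/84
  (Z=1, Y=1, W=0, X=1) weight 2/105
  (Z=2, Y=0, W=0, X=1) weight 1/84
  (Z=2, Y=1, W=0, X=1) weight 2/105
Group by Y:
  weight(Y=0) = 1/28
  weight(Y=1) = 2/35
Total weight = 1/28 + 2/35 = 13/140
P(Y=0 | obs) = 1/28 / 13/140 = 5/13
P(Y=1 | obs) = 2/35 / 13/140 = 8/13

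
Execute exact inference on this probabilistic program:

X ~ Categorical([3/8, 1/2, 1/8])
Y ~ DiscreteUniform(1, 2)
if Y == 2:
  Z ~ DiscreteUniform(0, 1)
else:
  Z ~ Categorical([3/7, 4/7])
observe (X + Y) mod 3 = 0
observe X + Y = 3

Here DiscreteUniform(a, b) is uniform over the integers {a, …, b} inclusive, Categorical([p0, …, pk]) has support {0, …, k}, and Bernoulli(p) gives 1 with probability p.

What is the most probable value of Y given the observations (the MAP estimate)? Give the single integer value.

Enumerate traces; 4 have nonzero weight after conditioning:
  (X=1, Y=2, Z=0) weight 1/8
  (X=1, Y=2, Z=1) weight 1/8
  (X=2, Y=1, Z=0) weight 3/112
  (X=2, Y=1, Z=1) weight 1/28
Group by Y:
  weight(Y=1) = 1/16
  weight(Y=2) = 1/4
Total weight = 1/16 + 1/4 = 5/16
P(Y=1 | obs) = 1/16 / 5/16 = 1/5
P(Y=2 | obs) = 1/4 / 5/16 = 4/5
argmax = 2

argmax_v P(Y = v | obs) = 2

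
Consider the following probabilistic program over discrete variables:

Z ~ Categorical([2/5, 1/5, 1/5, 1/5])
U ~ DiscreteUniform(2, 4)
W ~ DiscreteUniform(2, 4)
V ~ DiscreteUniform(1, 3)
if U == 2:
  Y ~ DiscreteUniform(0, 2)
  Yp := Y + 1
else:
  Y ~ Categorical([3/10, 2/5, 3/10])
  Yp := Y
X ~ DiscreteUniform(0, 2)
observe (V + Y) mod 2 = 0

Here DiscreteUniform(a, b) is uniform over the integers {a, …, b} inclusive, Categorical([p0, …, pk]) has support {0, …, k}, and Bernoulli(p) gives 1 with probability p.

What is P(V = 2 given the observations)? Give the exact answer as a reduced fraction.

P(V = 2 | obs) = 14/31

Enumerate traces; 432 have nonzero weight after conditioning:
  (Z=0, U=2, W=2, V=1, Y=1, X=0) weight 2/1215
  (Z=0, U=2, W=2, V=1, Y=1, X=1) weight 2/1215
  (Z=0, U=2, W=2, V=1, Y=1, X=2) weight 2/1215
  (Z=0, U=2, W=2, V=2, Y=0, X=0) weight 2/1215
  (Z=0, U=2, W=2, V=2, Y=0, X=1) weight 2/1215
  (Z=0, U=2, W=2, V=2, Y=0, X=2) weight 2/1215
  (Z=0, U=2, W=2, V=2, Y=2, X=0) weight 2/1215
  (Z=0, U=2, W=2, V=2, Y=2, X=1) weight 2/1215
  (Z=0, U=2, W=2, V=3, Y=1, X=0) weight 2/1215
  … 423 more
Group by V:
  weight(V=1) = 17/135
  weight(V=2) = 28/135
  weight(V=3) = 17/135
Total weight = 17/135 + 28/135 + 17/135 = 62/135
P(V=1 | obs) = 17/135 / 62/135 = 17/62
P(V=2 | obs) = 28/135 / 62/135 = 14/31
P(V=3 | obs) = 17/135 / 62/135 = 17/62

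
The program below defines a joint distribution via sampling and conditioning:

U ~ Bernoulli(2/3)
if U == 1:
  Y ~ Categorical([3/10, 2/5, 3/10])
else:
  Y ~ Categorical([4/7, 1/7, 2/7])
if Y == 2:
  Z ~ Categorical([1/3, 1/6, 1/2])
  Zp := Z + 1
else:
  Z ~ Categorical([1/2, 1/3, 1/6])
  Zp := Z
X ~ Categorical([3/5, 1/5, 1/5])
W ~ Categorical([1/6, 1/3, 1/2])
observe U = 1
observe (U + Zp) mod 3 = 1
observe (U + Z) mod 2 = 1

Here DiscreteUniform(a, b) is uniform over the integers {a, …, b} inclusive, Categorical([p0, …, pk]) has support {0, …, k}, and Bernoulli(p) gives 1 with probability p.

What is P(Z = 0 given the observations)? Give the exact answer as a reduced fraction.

P(Z = 0 | obs) = 7/10

Enumerate traces; 27 have nonzero weight after conditioning:
  (U=1, Y=0, Z=0, X=0, W=0) weight 1/100
  (U=1, Y=0, Z=0, X=0, W=1) weight 1/50
  (U=1, Y=0, Z=0, X=0, W=2) weight 3/100
  (U=1, Y=0, Z=0, X=1, W=0) weight 1/300
  (U=1, Y=0, Z=0, X=1, W=1) weight 1/150
  (U=1, Y=0, Z=0, X=1, W=2) weight 1/100
  (U=1, Y=0, Z=0, X=2, W=0) weight 1/300
  (U=1, Y=0, Z=0, X=2, W=1) weight 1/150
  (U=1, Y=2, Z=2, X=0, W=0) weight 1/100
  … 18 more
Group by Z:
  weight(Z=0) = 7/30
  weight(Z=2) = 1/10
Total weight = 7/30 + 1/10 = 1/3
P(Z=0 | obs) = 7/30 / 1/3 = 7/10
P(Z=2 | obs) = 1/10 / 1/3 = 3/10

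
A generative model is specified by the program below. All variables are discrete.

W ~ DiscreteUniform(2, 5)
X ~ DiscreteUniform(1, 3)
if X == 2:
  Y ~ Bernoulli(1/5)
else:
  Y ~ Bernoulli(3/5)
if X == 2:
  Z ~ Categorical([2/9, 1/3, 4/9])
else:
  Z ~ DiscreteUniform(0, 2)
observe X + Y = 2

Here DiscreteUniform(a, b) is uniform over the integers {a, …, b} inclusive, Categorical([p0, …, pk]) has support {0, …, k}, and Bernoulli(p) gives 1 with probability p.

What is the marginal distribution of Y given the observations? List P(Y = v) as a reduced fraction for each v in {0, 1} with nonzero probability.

Enumerate traces; 24 have nonzero weight after conditioning:
  (W=2, X=1, Y=1, Z=0) weight 1/60
  (W=2, X=1, Y=1, Z=1) weight 1/60
  (W=2, X=1, Y=1, Z=2) weight 1/60
  (W=2, X=2, Y=0, Z=0) weight 2/135
  (W=2, X=2, Y=0, Z=1) weight 1/45
  (W=2, X=2, Y=0, Z=2) weight 4/135
  (W=3, X=1, Y=1, Z=0) weight 1/60
  (W=3, X=1, Y=1, Z=1) weight 1/60
  … 16 more
Group by Y:
  weight(Y=0) = 4/15
  weight(Y=1) = 1/5
Total weight = 4/15 + 1/5 = 7/15
P(Y=0 | obs) = 4/15 / 7/15 = 4/7
P(Y=1 | obs) = 1/5 / 7/15 = 3/7

P(Y=0) = 4/7, P(Y=1) = 3/7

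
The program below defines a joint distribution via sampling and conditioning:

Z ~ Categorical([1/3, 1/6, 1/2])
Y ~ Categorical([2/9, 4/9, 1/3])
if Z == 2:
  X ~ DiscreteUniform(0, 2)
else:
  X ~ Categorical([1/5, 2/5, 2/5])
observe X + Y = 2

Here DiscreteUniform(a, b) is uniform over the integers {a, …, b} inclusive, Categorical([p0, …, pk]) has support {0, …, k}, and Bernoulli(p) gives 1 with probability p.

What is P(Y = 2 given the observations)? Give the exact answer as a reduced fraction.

Enumerate traces; 9 have nonzero weight after conditioning:
  (Z=0, Y=0, X=2) weight 4/135
  (Z=0, Y=1, X=1) weight 8/135
  (Z=0, Y=2, X=0) weight 1/45
  (Z=1, Y=0, X=2) weight 2/135
  (Z=1, Y=1, X=1) weight 4/135
  (Z=1, Y=2, X=0) weight 1/90
  (Z=2, Y=0, X=2) weight 1/27
  (Z=2, Y=1, X=1) weight 2/27
  … 1 more
Group by Y:
  weight(Y=0) = 11/135
  weight(Y=1) = 22/135
  weight(Y=2) = 4/45
Total weight = 11/135 + 22/135 + 4/45 = 1/3
P(Y=0 | obs) = 11/135 / 1/3 = 11/45
P(Y=1 | obs) = 22/135 / 1/3 = 22/45
P(Y=2 | obs) = 4/45 / 1/3 = 4/15

P(Y = 2 | obs) = 4/15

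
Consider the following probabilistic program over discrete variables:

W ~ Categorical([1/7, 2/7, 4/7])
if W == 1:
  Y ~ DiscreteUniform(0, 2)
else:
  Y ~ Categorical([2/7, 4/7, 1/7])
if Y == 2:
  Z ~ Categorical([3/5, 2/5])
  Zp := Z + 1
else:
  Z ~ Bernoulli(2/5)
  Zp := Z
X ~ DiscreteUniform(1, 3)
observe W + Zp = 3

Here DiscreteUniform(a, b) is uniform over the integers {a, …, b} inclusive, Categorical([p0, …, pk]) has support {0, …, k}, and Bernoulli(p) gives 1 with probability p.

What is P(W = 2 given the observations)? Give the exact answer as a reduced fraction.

P(W = 2 | obs) = 45/52

Enumerate traces; 12 have nonzero weight after conditioning:
  (W=1, Y=2, Z=1, X=1) weight 4/315
  (W=1, Y=2, Z=1, X=2) weight 4/315
  (W=1, Y=2, Z=1, X=3) weight 4/315
  (W=2, Y=0, Z=1, X=1) weight 16/735
  (W=2, Y=0, Z=1, X=2) weight 16/735
  (W=2, Y=0, Z=1, X=3) weight 16/735
  (W=2, Y=1, Z=1, X=1) weight 32/735
  (W=2, Y=1, Z=1, X=2) weight 32/735
  … 4 more
Group by W:
  weight(W=1) = 4/105
  weight(W=2) = 12/49
Total weight = 4/105 + 12/49 = 208/735
P(W=1 | obs) = 4/105 / 208/735 = 7/52
P(W=2 | obs) = 12/49 / 208/735 = 45/52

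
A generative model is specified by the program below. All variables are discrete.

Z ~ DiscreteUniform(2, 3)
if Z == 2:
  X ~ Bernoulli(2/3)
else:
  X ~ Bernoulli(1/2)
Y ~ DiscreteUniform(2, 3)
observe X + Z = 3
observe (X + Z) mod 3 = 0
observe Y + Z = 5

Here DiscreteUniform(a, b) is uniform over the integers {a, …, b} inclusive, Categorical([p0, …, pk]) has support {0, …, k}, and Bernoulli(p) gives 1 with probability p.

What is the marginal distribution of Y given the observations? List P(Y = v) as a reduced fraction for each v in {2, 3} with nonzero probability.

Enumerate traces; 2 have nonzero weight after conditioning:
  (Z=2, X=1, Y=3) weight 1/6
  (Z=3, X=0, Y=2) weight 1/8
Group by Y:
  weight(Y=2) = 1/8
  weight(Y=3) = 1/6
Total weight = 1/8 + 1/6 = 7/24
P(Y=2 | obs) = 1/8 / 7/24 = 3/7
P(Y=3 | obs) = 1/6 / 7/24 = 4/7

P(Y=2) = 3/7, P(Y=3) = 4/7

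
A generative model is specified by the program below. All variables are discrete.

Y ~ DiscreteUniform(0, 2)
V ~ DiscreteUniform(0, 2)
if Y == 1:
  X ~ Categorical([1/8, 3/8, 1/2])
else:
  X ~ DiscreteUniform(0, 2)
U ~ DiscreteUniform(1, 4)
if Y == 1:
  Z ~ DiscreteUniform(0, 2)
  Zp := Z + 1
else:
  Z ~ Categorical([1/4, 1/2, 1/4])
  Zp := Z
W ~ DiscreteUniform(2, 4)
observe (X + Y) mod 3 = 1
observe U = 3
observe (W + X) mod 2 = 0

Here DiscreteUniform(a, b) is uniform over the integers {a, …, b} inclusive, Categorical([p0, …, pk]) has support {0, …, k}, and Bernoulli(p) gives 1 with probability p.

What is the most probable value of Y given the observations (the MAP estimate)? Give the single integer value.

argmax_v P(Y = v | obs) = 2

Enumerate traces; 45 have nonzero weight after conditioning:
  (Y=0, V=0, X=1, U=3, Z=0, W=3) weight 1/1296
  (Y=0, V=0, X=1, U=3, Z=1, W=3) weight 1/648
  (Y=0, V=0, X=1, U=3, Z=2, W=3) weight 1/1296
  (Y=0, V=1, X=1, U=3, Z=0, W=3) weight 1/1296
  (Y=0, V=1, X=1, U=3, Z=1, W=3) weight 1/648
  (Y=0, V=1, X=1, U=3, Z=2, W=3) weight 1/1296
  (Y=0, V=2, X=1, U=3, Z=0, W=3) weight 1/1296
  (Y=0, V=2, X=1, U=3, Z=1, W=3) weight 1/648
  (Y=1, V=0, X=0, U=3, Z=0, W=2) weight 1/2592
  (Y=2, V=0, X=2, U=3, Z=0, W=2) weight 1/1296
  … 35 more
Group by Y:
  weight(Y=0) = 1/108
  weight(Y=1) = 1/144
  weight(Y=2) = 1/54
Total weight = 1/108 + 1/144 + 1/54 = 5/144
P(Y=0 | obs) = 1/108 / 5/144 = 4/15
P(Y=1 | obs) = 1/144 / 5/144 = 1/5
P(Y=2 | obs) = 1/54 / 5/144 = 8/15
argmax = 2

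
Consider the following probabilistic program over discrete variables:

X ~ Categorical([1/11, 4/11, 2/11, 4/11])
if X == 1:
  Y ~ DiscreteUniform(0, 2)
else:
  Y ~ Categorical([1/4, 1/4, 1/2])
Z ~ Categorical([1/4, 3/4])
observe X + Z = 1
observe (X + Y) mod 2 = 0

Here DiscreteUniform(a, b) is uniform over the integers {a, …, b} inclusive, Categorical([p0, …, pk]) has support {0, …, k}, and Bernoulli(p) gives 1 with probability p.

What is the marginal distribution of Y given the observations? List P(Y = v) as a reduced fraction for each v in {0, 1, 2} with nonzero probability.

Enumerate traces; 3 have nonzero weight after conditioning:
  (X=0, Y=0, Z=1) weight 3/176
  (X=0, Y=2, Z=1) weight 3/88
  (X=1, Y=1, Z=0) weight 1/33
Group by Y:
  weight(Y=0) = 3/176
  weight(Y=1) = 1/33
  weight(Y=2) = 3/88
Total weight = 3/176 + 1/33 + 3/88 = 43/528
P(Y=0 | obs) = 3/176 / 43/528 = 9/43
P(Y=1 | obs) = 1/33 / 43/528 = 16/43
P(Y=2 | obs) = 3/88 / 43/528 = 18/43

P(Y=0) = 9/43, P(Y=1) = 16/43, P(Y=2) = 18/43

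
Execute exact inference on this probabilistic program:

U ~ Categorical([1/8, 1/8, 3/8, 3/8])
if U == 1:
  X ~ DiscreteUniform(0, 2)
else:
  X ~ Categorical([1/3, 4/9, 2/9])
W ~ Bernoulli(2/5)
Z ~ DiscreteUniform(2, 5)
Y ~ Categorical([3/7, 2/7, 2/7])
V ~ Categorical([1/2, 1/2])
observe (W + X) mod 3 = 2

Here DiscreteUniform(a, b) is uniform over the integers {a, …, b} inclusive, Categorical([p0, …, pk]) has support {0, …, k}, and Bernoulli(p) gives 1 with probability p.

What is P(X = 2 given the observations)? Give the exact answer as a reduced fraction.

Enumerate traces; 192 have nonzero weight after conditioning:
  (U=0, X=1, W=1, Z=2, Y=0, V=0) weight 1/840
  (U=0, X=1, W=1, Z=2, Y=0, V=1) weight 1/840
  (U=0, X=1, W=1, Z=2, Y=1, V=0) weight 1/1260
  (U=0, X=1, W=1, Z=2, Y=1, V=1) weight 1/1260
  (U=0, X=1, W=1, Z=2, Y=2, V=0) weight 1/1260
  (U=0, X=1, W=1, Z=2, Y=2, V=1) weight 1/1260
  (U=0, X=1, W=1, Z=3, Y=0, V=0) weight 1/840
  (U=0, X=1, W=1, Z=3, Y=0, V=1) weight 1/840
  (U=0, X=2, W=0, Z=2, Y=0, V=0) weight 1/1120
  … 183 more
Group by X:
  weight(X=1) = 31/180
  weight(X=2) = 17/120
Total weight = 31/180 + 17/120 = 113/360
P(X=1 | obs) = 31/180 / 113/360 = 62/113
P(X=2 | obs) = 17/120 / 113/360 = 51/113

P(X = 2 | obs) = 51/113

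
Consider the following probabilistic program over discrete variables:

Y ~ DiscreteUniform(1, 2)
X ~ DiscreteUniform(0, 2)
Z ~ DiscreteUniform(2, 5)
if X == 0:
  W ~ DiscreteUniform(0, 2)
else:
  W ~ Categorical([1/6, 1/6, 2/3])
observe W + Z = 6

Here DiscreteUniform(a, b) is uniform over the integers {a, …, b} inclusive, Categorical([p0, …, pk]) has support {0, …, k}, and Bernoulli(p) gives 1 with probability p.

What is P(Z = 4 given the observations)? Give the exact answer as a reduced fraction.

Enumerate traces; 12 have nonzero weight after conditioning:
  (Y=1, X=0, Z=4, W=2) weight 1/72
  (Y=1, X=0, Z=5, W=1) weight 1/72
  (Y=1, X=1, Z=4, W=2) weight 1/36
  (Y=1, X=1, Z=5, W=1) weight 1/144
  (Y=1, X=2, Z=4, W=2) weight 1/36
  (Y=1, X=2, Z=5, W=1) weight 1/144
  (Y=2, X=0, Z=4, W=2) weight 1/72
  (Y=2, X=0, Z=5, W=1) weight 1/72
  … 4 more
Group by Z:
  weight(Z=4) = 5/36
  weight(Z=5) = 1/18
Total weight = 5/36 + 1/18 = 7/36
P(Z=4 | obs) = 5/36 / 7/36 = 5/7
P(Z=5 | obs) = 1/18 / 7/36 = 2/7

P(Z = 4 | obs) = 5/7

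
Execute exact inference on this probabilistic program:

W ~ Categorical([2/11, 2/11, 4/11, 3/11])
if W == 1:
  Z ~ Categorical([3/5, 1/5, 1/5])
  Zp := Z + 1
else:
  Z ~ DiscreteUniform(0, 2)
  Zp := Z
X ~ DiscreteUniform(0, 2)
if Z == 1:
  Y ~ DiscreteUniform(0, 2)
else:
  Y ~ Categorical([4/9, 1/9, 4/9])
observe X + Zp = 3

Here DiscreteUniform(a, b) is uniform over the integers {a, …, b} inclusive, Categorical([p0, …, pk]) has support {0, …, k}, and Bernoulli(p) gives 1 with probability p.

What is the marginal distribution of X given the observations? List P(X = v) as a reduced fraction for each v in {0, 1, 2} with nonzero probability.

P(X=0) = 1/20, P(X=1) = 17/40, P(X=2) = 21/40

Enumerate traces; 27 have nonzero weight after conditioning:
  (W=0, Z=1, X=2, Y=0) weight 2/297
  (W=0, Z=1, X=2, Y=1) weight 2/297
  (W=0, Z=1, X=2, Y=2) weight 2/297
  (W=0, Z=2, X=1, Y=0) weight 8/891
  (W=0, Z=2, X=1, Y=1) weight 2/891
  (W=0, Z=2, X=1, Y=2) weight 8/891
  (W=1, Z=0, X=2, Y=0) weight 8/495
  (W=1, Z=0, X=2, Y=1) weight 2/495
  (W=1, Z=2, X=0, Y=0) weight 8/1485
  … 18 more
Group by X:
  weight(X=0) = 2/165
  weight(X=1) = 17/165
  weight(X=2) = 7/55
Total weight = 2/165 + 17/165 + 7/55 = 8/33
P(X=0 | obs) = 2/165 / 8/33 = 1/20
P(X=1 | obs) = 17/165 / 8/33 = 17/40
P(X=2 | obs) = 7/55 / 8/33 = 21/40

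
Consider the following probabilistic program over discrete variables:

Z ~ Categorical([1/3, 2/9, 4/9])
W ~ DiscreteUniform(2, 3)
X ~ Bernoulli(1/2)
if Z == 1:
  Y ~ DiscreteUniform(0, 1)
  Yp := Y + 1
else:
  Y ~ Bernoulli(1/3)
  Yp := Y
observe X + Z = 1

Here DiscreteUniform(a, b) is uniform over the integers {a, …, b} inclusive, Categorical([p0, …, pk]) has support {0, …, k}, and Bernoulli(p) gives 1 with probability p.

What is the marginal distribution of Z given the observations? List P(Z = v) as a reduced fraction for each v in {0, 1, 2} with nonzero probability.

Enumerate traces; 8 have nonzero weight after conditioning:
  (Z=0, W=2, X=1, Y=0) weight 1/18
  (Z=0, W=2, X=1, Y=1) weight 1/36
  (Z=0, W=3, X=1, Y=0) weight 1/18
  (Z=0, W=3, X=1, Y=1) weight 1/36
  (Z=1, W=2, X=0, Y=0) weight 1/36
  (Z=1, W=2, X=0, Y=1) weight 1/36
  (Z=1, W=3, X=0, Y=0) weight 1/36
  (Z=1, W=3, X=0, Y=1) weight 1/36
Group by Z:
  weight(Z=0) = 1/6
  weight(Z=1) = 1/9
Total weight = 1/6 + 1/9 = 5/18
P(Z=0 | obs) = 1/6 / 5/18 = 3/5
P(Z=1 | obs) = 1/9 / 5/18 = 2/5

P(Z=0) = 3/5, P(Z=1) = 2/5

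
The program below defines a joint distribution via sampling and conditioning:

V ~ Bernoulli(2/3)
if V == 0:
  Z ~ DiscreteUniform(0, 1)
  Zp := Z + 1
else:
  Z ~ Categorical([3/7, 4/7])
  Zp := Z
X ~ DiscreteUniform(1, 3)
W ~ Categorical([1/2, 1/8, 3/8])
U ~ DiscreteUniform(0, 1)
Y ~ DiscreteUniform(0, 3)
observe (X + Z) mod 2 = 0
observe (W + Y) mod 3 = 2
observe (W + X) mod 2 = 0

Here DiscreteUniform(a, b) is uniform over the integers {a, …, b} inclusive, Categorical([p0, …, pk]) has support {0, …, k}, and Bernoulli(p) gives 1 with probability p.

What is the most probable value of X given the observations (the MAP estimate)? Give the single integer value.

argmax_v P(X = v | obs) = 2

Enumerate traces; 20 have nonzero weight after conditioning:
  (V=0, Z=0, X=2, W=0, U=0, Y=2) weight 1/288
  (V=0, Z=0, X=2, W=0, U=1, Y=2) weight 1/288
  (V=0, Z=0, X=2, W=2, U=0, Y=0) weight 1/384
  (V=0, Z=0, X=2, W=2, U=0, Y=3) weight 1/384
  (V=0, Z=0, X=2, W=2, U=1, Y=0) weight 1/384
  (V=0, Z=0, X=2, W=2, U=1, Y=3) weight 1/384
  (V=0, Z=1, X=1, W=1, U=0, Y=1) weight 1/1152
  (V=0, Z=1, X=1, W=1, U=1, Y=1) weight 1/1152
  (V=0, Z=1, X=3, W=1, U=0, Y=1) weight 1/1152
  … 11 more
Group by X:
  weight(X=1) = 23/4032
  weight(X=2) = 95/2016
  weight(X=3) = 23/4032
Total weight = 23/4032 + 95/2016 + 23/4032 = 59/1008
P(X=1 | obs) = 23/4032 / 59/1008 = 23/236
P(X=2 | obs) = 95/2016 / 59/1008 = 95/118
P(X=3 | obs) = 23/4032 / 59/1008 = 23/236
argmax = 2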